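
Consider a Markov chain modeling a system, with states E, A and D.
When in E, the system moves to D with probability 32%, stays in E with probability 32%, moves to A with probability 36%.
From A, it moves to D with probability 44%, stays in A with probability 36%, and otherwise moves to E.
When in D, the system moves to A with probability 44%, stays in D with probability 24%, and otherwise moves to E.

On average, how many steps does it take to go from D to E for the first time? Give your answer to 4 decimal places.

3.6885

Let t(s) be the expected number of steps to first reach E from state s, with t(E) = 0. Conditioning on the first step:
t(A) = 1 + 0.36·t(A) + 0.44·t(D)
t(D) = 1 + 0.44·t(A) + 0.24·t(D)
Solving: t(A) = 4.0984, t(D) = 3.6885.
Expected steps from D to E: 3.6885.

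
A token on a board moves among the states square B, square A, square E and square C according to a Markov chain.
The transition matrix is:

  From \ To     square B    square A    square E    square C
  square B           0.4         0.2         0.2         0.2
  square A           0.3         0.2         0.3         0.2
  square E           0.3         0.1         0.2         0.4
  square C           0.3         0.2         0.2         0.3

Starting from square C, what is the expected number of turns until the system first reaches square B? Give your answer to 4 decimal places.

3.3333

Let t(s) be the expected number of turns to first reach square B from state s, with t(square B) = 0. Conditioning on the first turn:
t(square A) = 1 + 0.2·t(square A) + 0.3·t(square E) + 0.2·t(square C)
t(square E) = 1 + 0.1·t(square A) + 0.2·t(square E) + 0.4·t(square C)
t(square C) = 1 + 0.2·t(square A) + 0.2·t(square E) + 0.3·t(square C)
Solving: t(square A) = 3.3333, t(square E) = 3.3333, t(square C) = 3.3333.
Expected turns from square C to square B: 3.3333.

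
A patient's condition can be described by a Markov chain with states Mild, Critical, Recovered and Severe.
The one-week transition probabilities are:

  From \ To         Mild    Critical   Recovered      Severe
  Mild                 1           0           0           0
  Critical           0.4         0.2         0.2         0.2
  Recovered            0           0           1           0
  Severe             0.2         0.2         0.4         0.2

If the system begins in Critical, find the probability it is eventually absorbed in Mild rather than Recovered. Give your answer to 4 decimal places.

Let h(s) be the probability of absorption at Mild starting from transient state s. Then h(Mild) = 1 and h(Recovered) = 0. By first-step analysis:
h(Critical) = 0.4·1 + 0.2·h(Critical) + 0.2·0 + 0.2·h(Severe)
h(Severe) = 0.2·1 + 0.2·h(Critical) + 0.4·0 + 0.2·h(Severe)
Solving: h(Critical) = 0.6000, h(Severe) = 0.4000.
Starting from Critical, the probability is 0.6000.

0.6000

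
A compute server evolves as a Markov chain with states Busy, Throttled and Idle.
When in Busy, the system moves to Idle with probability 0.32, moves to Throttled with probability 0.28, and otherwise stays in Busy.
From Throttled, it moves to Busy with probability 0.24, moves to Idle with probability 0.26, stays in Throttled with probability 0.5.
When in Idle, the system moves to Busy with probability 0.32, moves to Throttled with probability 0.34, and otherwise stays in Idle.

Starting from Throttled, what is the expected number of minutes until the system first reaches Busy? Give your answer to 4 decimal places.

Let t(s) be the expected number of minutes to first reach Busy from state s, with t(Busy) = 0. Conditioning on the first minute:
t(Throttled) = 1 + 0.5·t(Throttled) + 0.26·t(Idle)
t(Idle) = 1 + 0.34·t(Throttled) + 0.34·t(Idle)
Solving: t(Throttled) = 3.8079, t(Idle) = 3.4768.
Expected minutes from Throttled to Busy: 3.8079.

3.8079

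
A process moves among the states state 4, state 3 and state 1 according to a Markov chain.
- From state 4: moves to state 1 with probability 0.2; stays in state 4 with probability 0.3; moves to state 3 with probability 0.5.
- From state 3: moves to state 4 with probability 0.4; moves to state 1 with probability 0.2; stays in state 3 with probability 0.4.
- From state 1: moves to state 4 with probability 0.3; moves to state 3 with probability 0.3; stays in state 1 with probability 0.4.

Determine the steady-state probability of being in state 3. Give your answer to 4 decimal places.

0.4091

Let the stationary distribution be π with π = πP and π_1 + π_2 + π_3 = 1.
π_1 = 0.3·π_1 + 0.4·π_2 + 0.3·π_3
π_2 = 0.5·π_1 + 0.4·π_2 + 0.3·π_3
Solving with the normalization constraint gives π = (0.3409, 0.4091, 0.2500).
So the stationary probability of state 3 is 0.4091.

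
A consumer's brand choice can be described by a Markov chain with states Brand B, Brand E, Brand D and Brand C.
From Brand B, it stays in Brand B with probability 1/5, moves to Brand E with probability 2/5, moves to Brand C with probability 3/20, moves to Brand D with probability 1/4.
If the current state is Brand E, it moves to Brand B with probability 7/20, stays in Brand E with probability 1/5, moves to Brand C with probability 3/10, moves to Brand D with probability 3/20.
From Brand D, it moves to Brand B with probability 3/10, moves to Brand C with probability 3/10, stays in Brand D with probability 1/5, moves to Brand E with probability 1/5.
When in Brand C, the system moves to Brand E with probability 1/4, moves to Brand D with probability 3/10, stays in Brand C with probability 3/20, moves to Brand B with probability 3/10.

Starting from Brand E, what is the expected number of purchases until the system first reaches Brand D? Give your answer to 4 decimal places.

4.6985

Let t(s) be the expected number of purchases to first reach Brand D from state s, with t(Brand D) = 0. Conditioning on the first purchase:
t(Brand B) = 1 + 0.2·t(Brand B) + 0.4·t(Brand E) + 0.15·t(Brand C)
t(Brand E) = 1 + 0.35·t(Brand B) + 0.2·t(Brand E) + 0.3·t(Brand C)
t(Brand C) = 1 + 0.3·t(Brand B) + 0.25·t(Brand E) + 0.15·t(Brand C)
Solving: t(Brand B) = 4.3680, t(Brand E) = 4.6985, t(Brand C) = 4.1000.
Expected purchases from Brand E to Brand D: 4.6985.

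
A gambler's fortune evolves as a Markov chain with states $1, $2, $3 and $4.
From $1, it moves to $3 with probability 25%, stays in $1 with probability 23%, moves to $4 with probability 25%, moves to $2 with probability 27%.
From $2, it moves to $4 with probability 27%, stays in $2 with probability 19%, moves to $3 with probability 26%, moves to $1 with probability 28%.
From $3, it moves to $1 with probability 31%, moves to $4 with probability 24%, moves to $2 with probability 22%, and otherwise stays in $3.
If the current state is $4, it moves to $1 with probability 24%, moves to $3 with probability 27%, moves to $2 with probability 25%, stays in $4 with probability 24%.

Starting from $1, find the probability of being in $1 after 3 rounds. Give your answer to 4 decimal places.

0.2643

Propagate the distribution vector 3 rounds from $1.
After 0 rounds: (1.0000, 0.0000, 0.0000, 0.0000)
After 1 round: (0.2300, 0.2700, 0.2500, 0.2500)
After 2 rounds: (0.2660, 0.2309, 0.2527, 0.2504)
After 3 rounds: (0.2643, 0.2339, 0.2523, 0.2496)
P(in $1 after 3 rounds) = 0.2643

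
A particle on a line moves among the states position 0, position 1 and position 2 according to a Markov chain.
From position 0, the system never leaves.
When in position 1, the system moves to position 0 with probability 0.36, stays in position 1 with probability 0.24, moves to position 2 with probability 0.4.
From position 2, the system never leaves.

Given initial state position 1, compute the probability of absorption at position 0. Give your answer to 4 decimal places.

Let h(s) be the probability of absorption at position 0 starting from transient state s. Then h(position 0) = 1 and h(position 2) = 0. By first-step analysis:
h(position 1) = 0.36·1 + 0.24·h(position 1) + 0.4·0
Solving: h(position 1) = 0.4737.
Starting from position 1, the probability is 0.4737.

0.4737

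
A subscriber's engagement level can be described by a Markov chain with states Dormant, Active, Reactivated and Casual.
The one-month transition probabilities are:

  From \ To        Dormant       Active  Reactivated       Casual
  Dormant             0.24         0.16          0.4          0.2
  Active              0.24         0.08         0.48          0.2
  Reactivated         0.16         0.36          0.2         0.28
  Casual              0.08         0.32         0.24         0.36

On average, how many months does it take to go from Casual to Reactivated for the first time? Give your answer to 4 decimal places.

3.1238

Let t(s) be the expected number of months to first reach Reactivated from state s, with t(Reactivated) = 0. Conditioning on the first month:
t(Dormant) = 1 + 0.24·t(Dormant) + 0.16·t(Active) + 0.2·t(Casual)
t(Active) = 1 + 0.24·t(Dormant) + 0.08·t(Active) + 0.2·t(Casual)
t(Casual) = 1 + 0.08·t(Dormant) + 0.32·t(Active) + 0.36·t(Casual)
Solving: t(Dormant) = 2.6555, t(Active) = 2.4588, t(Casual) = 3.1238.
Expected months from Casual to Reactivated: 3.1238.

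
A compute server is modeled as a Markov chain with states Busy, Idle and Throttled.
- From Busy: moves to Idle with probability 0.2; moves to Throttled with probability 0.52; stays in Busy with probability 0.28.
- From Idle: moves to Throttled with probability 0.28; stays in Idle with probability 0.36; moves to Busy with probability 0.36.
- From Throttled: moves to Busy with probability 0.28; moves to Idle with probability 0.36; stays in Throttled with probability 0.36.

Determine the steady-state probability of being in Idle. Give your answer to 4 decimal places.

0.3112

Let the stationary distribution be π with π = πP and π_1 + π_2 + π_3 = 1.
π_1 = 0.28·π_1 + 0.36·π_2 + 0.28·π_3
π_2 = 0.2·π_1 + 0.36·π_2 + 0.36·π_3
Solving with the normalization constraint gives π = (0.3049, 0.3112, 0.3839).
So the stationary probability of Idle is 0.3112.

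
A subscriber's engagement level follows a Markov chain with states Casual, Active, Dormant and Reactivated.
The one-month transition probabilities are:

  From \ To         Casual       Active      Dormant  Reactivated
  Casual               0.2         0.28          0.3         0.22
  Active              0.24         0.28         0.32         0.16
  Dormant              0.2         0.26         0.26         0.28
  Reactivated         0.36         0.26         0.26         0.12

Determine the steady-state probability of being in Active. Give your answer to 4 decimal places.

0.2703

Let the stationary distribution be π with π = πP and π_1 + π_2 + π_3 + π_4 = 1.
π_1 = 0.2·π_1 + 0.24·π_2 + 0.2·π_3 + 0.36·π_4
π_2 = 0.28·π_1 + 0.28·π_2 + 0.26·π_3 + 0.26·π_4
π_3 = 0.3·π_1 + 0.32·π_2 + 0.26·π_3 + 0.26·π_4
Solving with the normalization constraint gives π = (0.2429, 0.2703, 0.2859, 0.2009).
So the stationary probability of Active is 0.2703.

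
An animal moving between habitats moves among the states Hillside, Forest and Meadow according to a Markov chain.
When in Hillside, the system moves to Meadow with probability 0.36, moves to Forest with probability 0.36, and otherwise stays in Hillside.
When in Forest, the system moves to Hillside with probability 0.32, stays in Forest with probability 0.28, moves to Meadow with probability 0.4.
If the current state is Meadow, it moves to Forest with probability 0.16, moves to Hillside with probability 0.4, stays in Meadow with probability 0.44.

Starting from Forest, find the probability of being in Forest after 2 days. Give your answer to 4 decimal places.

0.2576

Sum over the intermediate state after 1 day:
P = P(Forest→Hillside)·P(Hillside→Forest) + P(Forest→Forest)·P(Forest→Forest) + P(Forest→Meadow)·P(Meadow→Forest)
  = 0.32×0.36 + 0.28×0.28 + 0.4×0.16
  = 0.1152 + 0.0784 + 0.0640 = 0.2576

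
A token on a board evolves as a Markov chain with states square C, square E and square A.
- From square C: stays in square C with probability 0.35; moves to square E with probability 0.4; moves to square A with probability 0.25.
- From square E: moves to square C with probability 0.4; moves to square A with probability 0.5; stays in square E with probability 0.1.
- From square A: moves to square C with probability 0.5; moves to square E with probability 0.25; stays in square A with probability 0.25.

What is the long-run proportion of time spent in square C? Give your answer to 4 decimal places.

0.4112

Let the stationary distribution be π with π = πP and π_1 + π_2 + π_3 = 1.
π_1 = 0.35·π_1 + 0.4·π_2 + 0.5·π_3
π_2 = 0.4·π_1 + 0.1·π_2 + 0.25·π_3
Solving with the normalization constraint gives π = (0.4112, 0.2710, 0.3178).
So the stationary probability of square C is 0.4112.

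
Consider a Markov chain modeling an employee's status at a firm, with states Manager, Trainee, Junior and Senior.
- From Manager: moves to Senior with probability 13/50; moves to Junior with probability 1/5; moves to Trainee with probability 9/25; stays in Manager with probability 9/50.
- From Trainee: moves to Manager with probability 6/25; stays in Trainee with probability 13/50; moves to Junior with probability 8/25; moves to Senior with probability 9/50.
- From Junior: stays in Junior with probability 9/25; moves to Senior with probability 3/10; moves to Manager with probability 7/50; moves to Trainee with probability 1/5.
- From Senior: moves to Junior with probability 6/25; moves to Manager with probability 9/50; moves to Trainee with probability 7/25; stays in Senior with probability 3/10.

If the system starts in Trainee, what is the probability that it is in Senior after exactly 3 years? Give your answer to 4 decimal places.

0.2605

Propagate the distribution vector 3 years from Trainee.
After 0 years: (0.0000, 1.0000, 0.0000, 0.0000)
After 1 year: (0.2400, 0.2600, 0.3200, 0.1800)
After 2 years: (0.1828, 0.2684, 0.2896, 0.2592)
After 3 years: (0.1845, 0.2661, 0.2889, 0.2605)
P(in Senior after 3 years) = 0.2605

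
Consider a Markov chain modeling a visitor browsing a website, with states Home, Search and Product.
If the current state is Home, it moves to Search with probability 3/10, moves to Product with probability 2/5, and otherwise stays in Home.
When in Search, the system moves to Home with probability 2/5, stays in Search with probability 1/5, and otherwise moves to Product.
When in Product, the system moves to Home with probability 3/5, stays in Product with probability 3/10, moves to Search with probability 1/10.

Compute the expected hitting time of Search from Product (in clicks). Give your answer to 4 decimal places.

Let t(s) be the expected number of clicks to first reach Search from state s, with t(Search) = 0. Conditioning on the first click:
t(Home) = 1 + 0.3·t(Home) + 0.4·t(Product)
t(Product) = 1 + 0.6·t(Home) + 0.3·t(Product)
Solving: t(Home) = 4.4000, t(Product) = 5.2000.
Expected clicks from Product to Search: 5.2000.

5.2000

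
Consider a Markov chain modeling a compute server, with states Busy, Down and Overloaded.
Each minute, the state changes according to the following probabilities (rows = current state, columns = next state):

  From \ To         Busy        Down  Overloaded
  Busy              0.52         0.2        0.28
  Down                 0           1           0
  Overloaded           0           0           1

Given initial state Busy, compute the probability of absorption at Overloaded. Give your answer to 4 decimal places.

Let h(s) be the probability of absorption at Overloaded starting from transient state s. Then h(Overloaded) = 1 and h(Down) = 0. By first-step analysis:
h(Busy) = 0.52·h(Busy) + 0.2·0 + 0.28·1
Solving: h(Busy) = 0.5833.
Starting from Busy, the probability is 0.5833.

0.5833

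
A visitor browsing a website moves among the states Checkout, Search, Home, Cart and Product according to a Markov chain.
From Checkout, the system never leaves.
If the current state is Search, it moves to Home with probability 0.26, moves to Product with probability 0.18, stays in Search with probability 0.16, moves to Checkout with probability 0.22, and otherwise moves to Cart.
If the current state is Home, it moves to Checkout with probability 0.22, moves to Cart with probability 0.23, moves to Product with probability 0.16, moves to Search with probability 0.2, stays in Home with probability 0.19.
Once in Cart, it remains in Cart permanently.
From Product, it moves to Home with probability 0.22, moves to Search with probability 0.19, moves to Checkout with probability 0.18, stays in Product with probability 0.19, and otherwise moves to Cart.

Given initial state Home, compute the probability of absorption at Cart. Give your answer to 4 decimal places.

0.5064

Let h(s) be the probability of absorption at Cart starting from transient state s. Then h(Cart) = 1 and h(Checkout) = 0. By first-step analysis:
h(Search) = 0.22·0 + 0.16·h(Search) + 0.26·h(Home) + 0.18·1 + 0.18·h(Product)
h(Home) = 0.22·0 + 0.2·h(Search) + 0.19·h(Home) + 0.23·1 + 0.16·h(Product)
h(Product) = 0.18·0 + 0.19·h(Search) + 0.22·h(Home) + 0.22·1 + 0.19·h(Product)
Solving: h(Search) = 0.4830, h(Home) = 0.5064, h(Product) = 0.5224.
Starting from Home, the probability is 0.5064.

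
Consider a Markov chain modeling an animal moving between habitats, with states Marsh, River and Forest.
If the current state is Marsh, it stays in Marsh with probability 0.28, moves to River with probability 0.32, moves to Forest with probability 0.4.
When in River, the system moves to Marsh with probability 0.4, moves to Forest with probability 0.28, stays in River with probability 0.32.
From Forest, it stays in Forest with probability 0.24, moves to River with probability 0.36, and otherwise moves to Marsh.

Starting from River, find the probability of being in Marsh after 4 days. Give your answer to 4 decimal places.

0.3571

Propagate the distribution vector 4 days from River.
After 0 days: (0.0000, 1.0000, 0.0000)
After 1 day: (0.4000, 0.3200, 0.2800)
After 2 days: (0.3520, 0.3312, 0.3168)
After 3 days: (0.3578, 0.3327, 0.3096)
After 4 days: (0.3571, 0.3324, 0.3105)
P(in Marsh after 4 days) = 0.3571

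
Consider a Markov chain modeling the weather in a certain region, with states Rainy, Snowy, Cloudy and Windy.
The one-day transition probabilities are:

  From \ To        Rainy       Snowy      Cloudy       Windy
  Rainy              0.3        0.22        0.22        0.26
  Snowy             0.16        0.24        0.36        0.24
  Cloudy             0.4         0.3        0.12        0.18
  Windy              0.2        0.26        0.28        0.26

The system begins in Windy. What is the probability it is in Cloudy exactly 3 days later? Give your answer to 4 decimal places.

Propagate the distribution vector 3 days from Windy.
After 0 days: (0.0000, 0.0000, 0.0000, 1.0000)
After 1 day: (0.2000, 0.2600, 0.2800, 0.2600)
After 2 days: (0.2656, 0.2580, 0.2440, 0.2324)
After 3 days: (0.2650, 0.2540, 0.2457, 0.2353)
P(in Cloudy after 3 days) = 0.2457

0.2457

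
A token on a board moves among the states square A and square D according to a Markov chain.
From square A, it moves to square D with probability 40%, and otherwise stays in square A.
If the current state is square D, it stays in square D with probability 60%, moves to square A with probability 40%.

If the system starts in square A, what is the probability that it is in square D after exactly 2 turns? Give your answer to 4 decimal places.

0.4800

Sum over the intermediate state after 1 turn:
P = P(square A→square A)·P(square A→square D) + P(square A→square D)·P(square D→square D)
  = 0.6×0.4 + 0.4×0.6
  = 0.2400 + 0.2400 = 0.4800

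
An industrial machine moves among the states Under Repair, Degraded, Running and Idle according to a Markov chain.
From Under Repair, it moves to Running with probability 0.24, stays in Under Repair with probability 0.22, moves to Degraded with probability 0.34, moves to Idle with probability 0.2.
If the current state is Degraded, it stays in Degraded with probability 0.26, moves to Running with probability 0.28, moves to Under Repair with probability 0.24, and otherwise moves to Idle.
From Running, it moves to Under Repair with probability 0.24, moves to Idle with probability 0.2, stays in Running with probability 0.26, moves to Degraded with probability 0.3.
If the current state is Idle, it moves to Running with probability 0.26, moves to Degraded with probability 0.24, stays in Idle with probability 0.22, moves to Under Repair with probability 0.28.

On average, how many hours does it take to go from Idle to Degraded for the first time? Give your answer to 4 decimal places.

3.5619

Let t(s) be the expected number of hours to first reach Degraded from state s, with t(Degraded) = 0. Conditioning on the first hour:
t(Under Repair) = 1 + 0.22·t(Under Repair) + 0.24·t(Running) + 0.2·t(Idle)
t(Running) = 1 + 0.24·t(Under Repair) + 0.26·t(Running) + 0.2·t(Idle)
t(Idle) = 1 + 0.28·t(Under Repair) + 0.26·t(Running) + 0.22·t(Idle)
Solving: t(Under Repair) = 3.2297, t(Running) = 3.3615, t(Idle) = 3.5619.
Expected hours from Idle to Degraded: 3.5619.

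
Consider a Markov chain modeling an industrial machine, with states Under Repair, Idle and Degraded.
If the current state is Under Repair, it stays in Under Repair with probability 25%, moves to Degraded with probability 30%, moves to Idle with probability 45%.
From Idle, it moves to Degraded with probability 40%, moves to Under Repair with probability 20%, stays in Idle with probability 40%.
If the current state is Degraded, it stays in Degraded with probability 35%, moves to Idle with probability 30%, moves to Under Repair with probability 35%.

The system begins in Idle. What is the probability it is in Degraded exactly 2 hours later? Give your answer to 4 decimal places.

Sum over the intermediate state after 1 hour:
P = P(Idle→Under Repair)·P(Under Repair→Degraded) + P(Idle→Idle)·P(Idle→Degraded) + P(Idle→Degraded)·P(Degraded→Degraded)
  = 0.2×0.3 + 0.4×0.4 + 0.4×0.35
  = 0.0600 + 0.1600 + 0.1400 = 0.3600

0.3600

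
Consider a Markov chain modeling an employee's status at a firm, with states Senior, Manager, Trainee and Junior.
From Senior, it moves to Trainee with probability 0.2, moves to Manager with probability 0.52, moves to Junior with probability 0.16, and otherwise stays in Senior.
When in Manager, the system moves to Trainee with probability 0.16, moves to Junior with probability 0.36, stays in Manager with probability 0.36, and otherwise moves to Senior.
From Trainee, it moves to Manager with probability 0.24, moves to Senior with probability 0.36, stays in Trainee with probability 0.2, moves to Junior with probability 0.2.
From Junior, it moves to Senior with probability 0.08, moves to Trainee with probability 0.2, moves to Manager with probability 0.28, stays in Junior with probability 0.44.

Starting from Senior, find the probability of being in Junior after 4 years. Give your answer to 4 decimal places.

Propagate the distribution vector 4 years from Senior.
After 0 years: (1.0000, 0.0000, 0.0000, 0.0000)
After 1 year: (0.1200, 0.5200, 0.2000, 0.1600)
After 2 years: (0.1616, 0.3424, 0.1792, 0.3168)
After 3 years: (0.1503, 0.3390, 0.1863, 0.3244)
After 4 years: (0.1517, 0.3357, 0.1864, 0.3261)
P(in Junior after 4 years) = 0.3261

0.3261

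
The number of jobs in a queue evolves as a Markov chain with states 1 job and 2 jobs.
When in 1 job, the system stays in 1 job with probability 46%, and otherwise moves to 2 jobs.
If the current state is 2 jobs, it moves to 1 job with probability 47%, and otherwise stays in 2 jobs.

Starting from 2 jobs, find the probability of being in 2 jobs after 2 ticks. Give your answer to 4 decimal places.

Sum over the intermediate state after 1 tick:
P = P(2 jobs→1 job)·P(1 job→2 jobs) + P(2 jobs→2 jobs)·P(2 jobs→2 jobs)
  = 0.47×0.54 + 0.53×0.53
  = 0.2538 + 0.2809 = 0.5347

0.5347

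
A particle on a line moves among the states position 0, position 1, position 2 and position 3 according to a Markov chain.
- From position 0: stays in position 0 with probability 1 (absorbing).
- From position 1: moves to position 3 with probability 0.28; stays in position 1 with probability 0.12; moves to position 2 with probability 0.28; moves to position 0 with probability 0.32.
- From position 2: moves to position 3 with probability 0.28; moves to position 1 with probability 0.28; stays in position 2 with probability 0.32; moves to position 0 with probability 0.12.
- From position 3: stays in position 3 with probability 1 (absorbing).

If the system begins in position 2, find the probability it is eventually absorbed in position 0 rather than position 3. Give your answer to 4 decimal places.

Let h(s) be the probability of absorption at position 0 starting from transient state s. Then h(position 0) = 1 and h(position 3) = 0. By first-step analysis:
h(position 1) = 0.32·1 + 0.12·h(position 1) + 0.28·h(position 2) + 0.28·0
h(position 2) = 0.12·1 + 0.28·h(position 1) + 0.32·h(position 2) + 0.28·0
Solving: h(position 1) = 0.4831, h(position 2) = 0.3754.
Starting from position 2, the probability is 0.3754.

0.3754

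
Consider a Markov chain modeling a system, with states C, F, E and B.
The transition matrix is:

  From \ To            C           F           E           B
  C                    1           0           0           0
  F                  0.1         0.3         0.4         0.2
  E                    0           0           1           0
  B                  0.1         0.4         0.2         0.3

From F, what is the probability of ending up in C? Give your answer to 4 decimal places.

0.2195

Let h(s) be the probability of absorption at C starting from transient state s. Then h(C) = 1 and h(E) = 0. By first-step analysis:
h(F) = 0.1·1 + 0.3·h(F) + 0.4·0 + 0.2·h(B)
h(B) = 0.1·1 + 0.4·h(F) + 0.2·0 + 0.3·h(B)
Solving: h(F) = 0.2195, h(B) = 0.2683.
Starting from F, the probability is 0.2195.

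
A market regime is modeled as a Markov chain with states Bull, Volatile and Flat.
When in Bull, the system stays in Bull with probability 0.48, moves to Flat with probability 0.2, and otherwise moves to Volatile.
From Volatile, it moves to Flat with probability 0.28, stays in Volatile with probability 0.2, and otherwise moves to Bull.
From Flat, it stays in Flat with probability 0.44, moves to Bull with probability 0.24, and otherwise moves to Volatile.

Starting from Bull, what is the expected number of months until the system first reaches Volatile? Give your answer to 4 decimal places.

Let t(s) be the expected number of months to first reach Volatile from state s, with t(Volatile) = 0. Conditioning on the first month:
t(Bull) = 1 + 0.48·t(Bull) + 0.2·t(Flat)
t(Flat) = 1 + 0.24·t(Bull) + 0.44·t(Flat)
Solving: t(Bull) = 3.1250, t(Flat) = 3.1250.
Expected months from Bull to Volatile: 3.1250.

3.1250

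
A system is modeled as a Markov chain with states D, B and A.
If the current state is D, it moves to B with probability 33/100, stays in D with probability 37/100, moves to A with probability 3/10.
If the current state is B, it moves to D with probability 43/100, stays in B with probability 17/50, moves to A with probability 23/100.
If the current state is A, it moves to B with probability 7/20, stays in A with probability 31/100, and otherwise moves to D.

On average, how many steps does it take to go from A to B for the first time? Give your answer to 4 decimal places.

Let t(s) be the expected number of steps to first reach B from state s, with t(B) = 0. Conditioning on the first step:
t(D) = 1 + 0.37·t(D) + 0.3·t(A)
t(A) = 1 + 0.34·t(D) + 0.31·t(A)
Solving: t(D) = 2.9757, t(A) = 2.9155.
Expected steps from A to B: 2.9155.

2.9155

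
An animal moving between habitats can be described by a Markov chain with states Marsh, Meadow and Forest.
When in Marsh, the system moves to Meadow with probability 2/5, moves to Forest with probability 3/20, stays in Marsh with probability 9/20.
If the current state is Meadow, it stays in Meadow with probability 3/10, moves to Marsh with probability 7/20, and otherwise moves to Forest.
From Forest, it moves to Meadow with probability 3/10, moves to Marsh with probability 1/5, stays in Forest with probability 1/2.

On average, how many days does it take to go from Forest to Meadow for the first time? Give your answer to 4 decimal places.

Let t(s) be the expected number of days to first reach Meadow from state s, with t(Meadow) = 0. Conditioning on the first day:
t(Marsh) = 1 + 0.45·t(Marsh) + 0.15·t(Forest)
t(Forest) = 1 + 0.2·t(Marsh) + 0.5·t(Forest)
Solving: t(Marsh) = 2.6531, t(Forest) = 3.0612.
Expected days from Forest to Meadow: 3.0612.

3.0612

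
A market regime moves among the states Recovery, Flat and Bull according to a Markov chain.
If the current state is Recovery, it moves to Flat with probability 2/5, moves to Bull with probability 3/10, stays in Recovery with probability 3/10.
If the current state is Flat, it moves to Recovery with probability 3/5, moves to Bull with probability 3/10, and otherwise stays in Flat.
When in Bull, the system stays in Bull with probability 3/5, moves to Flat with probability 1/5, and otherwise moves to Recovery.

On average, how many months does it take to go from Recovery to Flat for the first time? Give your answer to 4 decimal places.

3.1818

Let t(s) be the expected number of months to first reach Flat from state s, with t(Flat) = 0. Conditioning on the first month:
t(Recovery) = 1 + 0.3·t(Recovery) + 0.3·t(Bull)
t(Bull) = 1 + 0.2·t(Recovery) + 0.6·t(Bull)
Solving: t(Recovery) = 3.1818, t(Bull) = 4.0909.
Expected months from Recovery to Flat: 3.1818.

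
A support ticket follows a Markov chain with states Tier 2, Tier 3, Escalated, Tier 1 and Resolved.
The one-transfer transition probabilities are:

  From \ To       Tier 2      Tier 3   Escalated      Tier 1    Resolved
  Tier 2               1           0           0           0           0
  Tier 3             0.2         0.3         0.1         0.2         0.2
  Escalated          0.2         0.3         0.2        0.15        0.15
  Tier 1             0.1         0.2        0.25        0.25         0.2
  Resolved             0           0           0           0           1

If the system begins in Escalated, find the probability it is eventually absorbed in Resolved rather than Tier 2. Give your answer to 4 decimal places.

Let h(s) be the probability of absorption at Resolved starting from transient state s. Then h(Resolved) = 1 and h(Tier 2) = 0. By first-step analysis:
h(Tier 3) = 0.2·0 + 0.3·h(Tier 3) + 0.1·h(Escalated) + 0.2·h(Tier 1) + 0.2·1
h(Escalated) = 0.2·0 + 0.3·h(Tier 3) + 0.2·h(Escalated) + 0.15·h(Tier 1) + 0.15·1
h(Tier 1) = 0.1·0 + 0.2·h(Tier 3) + 0.25·h(Escalated) + 0.25·h(Tier 1) + 0.2·1
Solving: h(Tier 3) = 0.5175, h(Escalated) = 0.4879, h(Tier 1) = 0.5673.
Starting from Escalated, the probability is 0.4879.

0.4879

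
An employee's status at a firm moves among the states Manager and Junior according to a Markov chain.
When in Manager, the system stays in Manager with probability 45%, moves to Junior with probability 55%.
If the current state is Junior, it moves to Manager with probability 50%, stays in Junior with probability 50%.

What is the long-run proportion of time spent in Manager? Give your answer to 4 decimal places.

0.4762

Let the stationary distribution be π with π = πP and π_1 + π_2 = 1.
π_1 = 0.45·π_1 + 0.5·π_2
Solving with the normalization constraint gives π = (0.4762, 0.5238).
So the stationary probability of Manager is 0.4762.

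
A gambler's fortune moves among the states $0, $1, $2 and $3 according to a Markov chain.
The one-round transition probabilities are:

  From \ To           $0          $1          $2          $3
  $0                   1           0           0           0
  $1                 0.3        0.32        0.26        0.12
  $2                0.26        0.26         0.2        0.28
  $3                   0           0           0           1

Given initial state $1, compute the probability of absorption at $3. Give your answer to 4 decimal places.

Let h(s) be the probability of absorption at $3 starting from transient state s. Then h($3) = 1 and h($0) = 0. By first-step analysis:
h($1) = 0.3·0 + 0.32·h($1) + 0.26·h($2) + 0.12·1
h($2) = 0.26·0 + 0.26·h($1) + 0.2·h($2) + 0.28·1
Solving: h($1) = 0.3543, h($2) = 0.4652.
Starting from $1, the probability is 0.3543.

0.3543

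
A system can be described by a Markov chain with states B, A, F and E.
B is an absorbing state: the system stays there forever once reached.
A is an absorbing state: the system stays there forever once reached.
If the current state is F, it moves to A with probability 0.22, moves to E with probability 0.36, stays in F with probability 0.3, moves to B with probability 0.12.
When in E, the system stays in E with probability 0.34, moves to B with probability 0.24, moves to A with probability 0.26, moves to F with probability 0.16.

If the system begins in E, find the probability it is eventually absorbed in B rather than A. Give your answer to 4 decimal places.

0.4629

Let h(s) be the probability of absorption at B starting from transient state s. Then h(B) = 1 and h(A) = 0. By first-step analysis:
h(F) = 0.12·1 + 0.22·0 + 0.3·h(F) + 0.36·h(E)
h(E) = 0.24·1 + 0.26·0 + 0.16·h(F) + 0.34·h(E)
Solving: h(F) = 0.4095, h(E) = 0.4629.
Starting from E, the probability is 0.4629.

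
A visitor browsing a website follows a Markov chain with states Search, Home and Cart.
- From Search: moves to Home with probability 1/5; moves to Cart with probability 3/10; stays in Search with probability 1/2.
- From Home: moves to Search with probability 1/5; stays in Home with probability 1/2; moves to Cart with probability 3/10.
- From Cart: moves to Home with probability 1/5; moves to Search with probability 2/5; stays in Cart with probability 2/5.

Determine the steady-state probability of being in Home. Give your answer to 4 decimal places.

Let the stationary distribution be π with π = πP and π_1 + π_2 + π_3 = 1.
π_1 = 0.5·π_1 + 0.2·π_2 + 0.4·π_3
π_2 = 0.2·π_1 + 0.5·π_2 + 0.2·π_3
Solving with the normalization constraint gives π = (0.3810, 0.2857, 0.3333).
So the stationary probability of Home is 0.2857.

0.2857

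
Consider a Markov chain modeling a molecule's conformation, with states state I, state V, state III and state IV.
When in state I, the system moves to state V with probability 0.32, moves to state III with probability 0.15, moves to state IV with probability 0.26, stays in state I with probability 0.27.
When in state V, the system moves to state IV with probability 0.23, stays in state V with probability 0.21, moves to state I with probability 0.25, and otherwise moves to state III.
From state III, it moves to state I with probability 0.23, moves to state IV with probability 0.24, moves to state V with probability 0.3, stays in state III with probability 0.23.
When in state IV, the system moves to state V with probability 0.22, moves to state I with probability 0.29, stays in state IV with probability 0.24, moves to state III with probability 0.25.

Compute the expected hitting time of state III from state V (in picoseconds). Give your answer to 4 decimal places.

Let t(s) be the expected number of picoseconds to first reach state III from state s, with t(state III) = 0. Conditioning on the first picosecond:
t(state I) = 1 + 0.27·t(state I) + 0.32·t(state V) + 0.26·t(state IV)
t(state V) = 1 + 0.25·t(state I) + 0.21·t(state V) + 0.23·t(state IV)
t(state IV) = 1 + 0.29·t(state I) + 0.22·t(state V) + 0.24·t(state IV)
Solving: t(state I) = 4.6025, t(state V) = 3.9496, t(state IV) = 4.2153.
Expected picoseconds from state V to state III: 3.9496.

3.9496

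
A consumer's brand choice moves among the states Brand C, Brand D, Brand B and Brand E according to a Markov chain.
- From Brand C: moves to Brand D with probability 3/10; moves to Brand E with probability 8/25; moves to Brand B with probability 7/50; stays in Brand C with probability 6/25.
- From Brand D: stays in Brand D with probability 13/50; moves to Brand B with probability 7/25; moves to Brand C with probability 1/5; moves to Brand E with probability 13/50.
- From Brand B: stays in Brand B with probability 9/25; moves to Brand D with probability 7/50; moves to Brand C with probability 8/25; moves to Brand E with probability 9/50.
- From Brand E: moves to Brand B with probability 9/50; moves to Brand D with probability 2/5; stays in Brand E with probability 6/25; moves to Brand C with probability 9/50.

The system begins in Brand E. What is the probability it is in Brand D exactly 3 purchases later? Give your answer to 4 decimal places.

0.2748

Propagate the distribution vector 3 purchases from Brand E.
After 0 purchases: (0.0000, 0.0000, 0.0000, 1.0000)
After 1 purchase: (0.1800, 0.4000, 0.1800, 0.2400)
After 2 purchases: (0.2240, 0.2792, 0.2452, 0.2516)
After 3 purchases: (0.2334, 0.2748, 0.2431, 0.2488)
P(in Brand D after 3 purchases) = 0.2748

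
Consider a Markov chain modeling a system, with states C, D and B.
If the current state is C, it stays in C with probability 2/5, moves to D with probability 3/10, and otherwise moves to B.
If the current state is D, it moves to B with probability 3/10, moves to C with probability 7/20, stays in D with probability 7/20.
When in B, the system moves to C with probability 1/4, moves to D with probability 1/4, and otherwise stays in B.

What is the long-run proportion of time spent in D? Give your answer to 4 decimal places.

Let the stationary distribution be π with π = πP and π_1 + π_2 + π_3 = 1.
π_1 = 0.4·π_1 + 0.35·π_2 + 0.25·π_3
π_2 = 0.3·π_1 + 0.35·π_2 + 0.25·π_3
Solving with the normalization constraint gives π = (0.3289, 0.2961, 0.3750).
So the stationary probability of D is 0.2961.

0.2961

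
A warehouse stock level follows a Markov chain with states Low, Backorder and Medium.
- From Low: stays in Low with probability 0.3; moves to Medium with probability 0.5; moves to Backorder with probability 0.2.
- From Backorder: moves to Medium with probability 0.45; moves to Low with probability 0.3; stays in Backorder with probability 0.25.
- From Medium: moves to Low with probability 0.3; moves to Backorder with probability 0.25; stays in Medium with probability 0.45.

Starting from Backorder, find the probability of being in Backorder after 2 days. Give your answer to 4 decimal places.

Sum over the intermediate state after 1 day:
P = P(Backorder→Low)·P(Low→Backorder) + P(Backorder→Backorder)·P(Backorder→Backorder) + P(Backorder→Medium)·P(Medium→Backorder)
  = 0.3×0.2 + 0.25×0.25 + 0.45×0.25
  = 0.0600 + 0.0625 + 0.1125 = 0.2350

0.2350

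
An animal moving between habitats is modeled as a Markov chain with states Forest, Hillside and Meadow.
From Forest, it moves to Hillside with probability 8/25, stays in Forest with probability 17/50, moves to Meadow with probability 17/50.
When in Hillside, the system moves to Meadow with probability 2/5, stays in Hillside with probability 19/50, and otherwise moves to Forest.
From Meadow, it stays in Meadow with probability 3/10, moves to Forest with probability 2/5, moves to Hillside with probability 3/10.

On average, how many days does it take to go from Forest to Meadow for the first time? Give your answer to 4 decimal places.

Let t(s) be the expected number of days to first reach Meadow from state s, with t(Meadow) = 0. Conditioning on the first day:
t(Forest) = 1 + 0.34·t(Forest) + 0.32·t(Hillside)
t(Hillside) = 1 + 0.22·t(Forest) + 0.38·t(Hillside)
Solving: t(Forest) = 2.7745, t(Hillside) = 2.5974.
Expected days from Forest to Meadow: 2.7745.

2.7745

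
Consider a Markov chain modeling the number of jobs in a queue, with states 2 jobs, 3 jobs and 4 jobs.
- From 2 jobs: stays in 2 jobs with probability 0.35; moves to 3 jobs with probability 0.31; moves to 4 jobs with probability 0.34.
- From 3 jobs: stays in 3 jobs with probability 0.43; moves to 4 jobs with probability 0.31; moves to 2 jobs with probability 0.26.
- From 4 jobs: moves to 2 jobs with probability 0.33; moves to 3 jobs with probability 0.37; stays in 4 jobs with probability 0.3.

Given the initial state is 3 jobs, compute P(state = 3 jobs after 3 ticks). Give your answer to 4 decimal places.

Propagate the distribution vector 3 ticks from 3 jobs.
After 0 ticks: (0.0000, 1.0000, 0.0000)
After 1 tick: (0.2600, 0.4300, 0.3100)
After 2 ticks: (0.3051, 0.3802, 0.3147)
After 3 ticks: (0.3095, 0.3745, 0.3160)
P(in 3 jobs after 3 ticks) = 0.3745

0.3745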